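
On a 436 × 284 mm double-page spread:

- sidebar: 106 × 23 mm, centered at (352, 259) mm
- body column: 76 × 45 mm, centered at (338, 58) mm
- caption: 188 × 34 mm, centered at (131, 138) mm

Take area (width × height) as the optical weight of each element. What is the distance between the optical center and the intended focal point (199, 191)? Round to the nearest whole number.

≈ 61 mm

Areas → weights: sidebar 106·23 = 2438, body column 76·45 = 3420, caption 188·34 = 6392; Σw = 12250.
Σw·x = 2438·352 + 3420·338 + 6392·131 = 2851488, so x̄ = 2851488/12250 ≈ 232.77.
Σw·y = 2438·259 + 3420·58 + 6392·138 = 1711898, so ȳ = 1711898/12250 ≈ 139.75.
Relative to (199, 191): Δ = (33.77, -51.25); |Δ| = √(33.77² + -51.25²) ≈ 61.38.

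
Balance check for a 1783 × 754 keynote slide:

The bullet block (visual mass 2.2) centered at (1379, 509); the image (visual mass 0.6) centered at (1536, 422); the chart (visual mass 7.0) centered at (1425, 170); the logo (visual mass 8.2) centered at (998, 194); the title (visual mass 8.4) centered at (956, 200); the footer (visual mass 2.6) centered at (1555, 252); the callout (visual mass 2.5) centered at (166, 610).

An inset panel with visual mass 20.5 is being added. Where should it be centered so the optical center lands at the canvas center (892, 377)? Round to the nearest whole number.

(575, 565)

After adding the inset panel, total weight = 2.2 + 0.6 + 7.0 + 8.2 + 8.4 + 2.6 + 2.5 + 20.5 = 52.0.
x: target moment 52.0×892 = 46384.0; current 2.2·1379 + 0.6·1536 + 7.0·1425 + 8.2·998 + 8.4·956 + 2.6·1555 + 2.5·166 = 34602.4; the inset panel supplies 11781.6, so x = 11781.6/20.5 ≈ 574.71.
y: target moment 52.0×377 = 19604.0; current 2.2·509 + 0.6·422 + 7.0·170 + 8.2·194 + 8.4·200 + 2.6·252 + 2.5·610 = 8014.0; the inset panel supplies 11590.0, so y = 11590.0/20.5 ≈ 565.37.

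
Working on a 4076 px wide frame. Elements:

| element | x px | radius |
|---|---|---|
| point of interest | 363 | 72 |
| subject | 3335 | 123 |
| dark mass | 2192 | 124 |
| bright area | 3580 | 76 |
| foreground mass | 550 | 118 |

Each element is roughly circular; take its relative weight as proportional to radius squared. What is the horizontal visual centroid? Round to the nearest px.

r² weights: point of interest 72² = 5184, subject 123² = 15129, dark mass 124² = 15376, bright area 76² = 5776, foreground mass 118² = 13924. Total = 55389.
x: (5184·363 + 15129·3335 + 15376·2192 + 5776·3580 + 13924·550) / 55389 = 114377479 / 55389 ≈ 2064.99

x ≈ 2065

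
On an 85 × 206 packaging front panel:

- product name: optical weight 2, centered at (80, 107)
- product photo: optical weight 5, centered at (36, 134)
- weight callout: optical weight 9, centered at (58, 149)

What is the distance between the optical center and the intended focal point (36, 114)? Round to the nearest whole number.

Total weight = 2 + 5 + 9 = 16.
x: (2·80 + 5·36 + 9·58) / 16 = 862 / 16 ≈ 53.88
y: (2·107 + 5·134 + 9·149) / 16 = 2225 / 16 ≈ 139.06
Offset from (36, 114): Δx ≈ 17.88, Δy ≈ 25.06; distance = √(Δx² + Δy²) ≈ 30.78.

≈ 31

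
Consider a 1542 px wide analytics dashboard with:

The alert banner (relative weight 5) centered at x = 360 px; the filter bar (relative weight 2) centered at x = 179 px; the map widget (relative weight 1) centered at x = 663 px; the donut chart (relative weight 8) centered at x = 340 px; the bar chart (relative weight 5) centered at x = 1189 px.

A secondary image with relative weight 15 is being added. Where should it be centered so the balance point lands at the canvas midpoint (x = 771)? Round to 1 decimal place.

New total weight: (5 + 2 + 1 + 8 + 5) + 15 = 36.
x: target moment 36×771 = 27756; current 5·360 + 2·179 + 1·663 + 8·340 + 5·1189 = 11486; the secondary image supplies 16270, so x = 16270/15 ≈ 1084.67.

x ≈ 1084.7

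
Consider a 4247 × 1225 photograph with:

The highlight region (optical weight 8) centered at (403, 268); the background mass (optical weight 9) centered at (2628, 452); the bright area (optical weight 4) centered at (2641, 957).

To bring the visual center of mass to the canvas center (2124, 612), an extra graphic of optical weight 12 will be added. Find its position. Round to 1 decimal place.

New total weight: (8 + 9 + 4) + 12 = 33.
x: target moment 33×2124 = 70092; current 8·403 + 9·2628 + 4·2641 = 37440; the extra graphic supplies 32652, so x = 32652/12 ≈ 2721.00.
y: target moment 33×612 = 20196; current 8·268 + 9·452 + 4·957 = 10040; the extra graphic supplies 10156, so y = 10156/12 ≈ 846.33.

(2721.0, 846.3)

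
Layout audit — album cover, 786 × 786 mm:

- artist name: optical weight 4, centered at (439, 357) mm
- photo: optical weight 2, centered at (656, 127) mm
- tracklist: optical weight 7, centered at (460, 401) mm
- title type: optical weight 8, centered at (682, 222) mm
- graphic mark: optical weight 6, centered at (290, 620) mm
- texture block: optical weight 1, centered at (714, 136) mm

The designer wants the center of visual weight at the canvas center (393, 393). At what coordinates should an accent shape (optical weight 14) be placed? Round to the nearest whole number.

(165, 456)

After adding the accent shape, total weight = 4 + 2 + 7 + 8 + 6 + 1 + 14 = 42.
x: need Σw·x = 42·393 = 16506. Existing = 4·439 + 2·656 + 7·460 + 8·682 + 6·290 + 1·714 = 14198. Remainder 2308 / 14 ≈ 164.86.
y: need Σw·y = 42·393 = 16506. Existing = 4·357 + 2·127 + 7·401 + 8·222 + 6·620 + 1·136 = 10121. Remainder 6385 / 14 ≈ 456.07.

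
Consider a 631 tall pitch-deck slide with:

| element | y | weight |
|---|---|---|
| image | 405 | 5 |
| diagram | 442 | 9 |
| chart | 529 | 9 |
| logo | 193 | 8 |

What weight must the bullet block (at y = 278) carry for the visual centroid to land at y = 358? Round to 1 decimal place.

Existing Σw = 31 (5 + 9 + 9 + 8); existing moment 5·405 + 9·442 + 9·529 + 8·193 = 12308.
Set Σw·y/Σw = 358: (12308 + 278w) = 358·(31 + w).
Rearranging, w·(278 − 358) = 358·31 − 12308 = -1210, so w ≈ -1210/-80 = 15.13.

w ≈ 15.1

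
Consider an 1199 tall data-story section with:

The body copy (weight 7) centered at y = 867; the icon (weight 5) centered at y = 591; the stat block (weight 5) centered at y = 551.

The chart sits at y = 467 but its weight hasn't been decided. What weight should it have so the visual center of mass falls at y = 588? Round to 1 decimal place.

w ≈ 14.7

Fixed elements: Σw = 7 + 5 + 5 = 17, Σw·y = 7·867 + 5·591 + 5·551 = 11779.
Set Σw·y/Σw = 588: (11779 + 467w) = 588·(17 + w).
Rearranging, w·(467 − 588) = 588·17 − 11779 = -1783, so w ≈ -1783/-121 = 14.74.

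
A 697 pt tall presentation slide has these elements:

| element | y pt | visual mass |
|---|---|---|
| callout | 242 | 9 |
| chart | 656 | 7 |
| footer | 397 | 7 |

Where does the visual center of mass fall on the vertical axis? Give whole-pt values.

y ≈ 415

Total weight = 9 + 7 + 7 = 23.
Σw·y = 9·242 + 7·656 + 7·397 = 9549, so ȳ = 9549/23 ≈ 415.17.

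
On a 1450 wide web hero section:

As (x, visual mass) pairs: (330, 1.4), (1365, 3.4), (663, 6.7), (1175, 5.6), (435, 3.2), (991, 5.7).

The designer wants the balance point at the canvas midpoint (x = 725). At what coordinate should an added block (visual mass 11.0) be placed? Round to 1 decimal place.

x ≈ 332.7

New total weight: (1.4 + 3.4 + 6.7 + 5.6 + 3.2 + 5.7) + 11.0 = 37.0.
Along x: (23165.8 + 11.0·x) / 37.0 = 725 (existing moment 1.4·330 + 3.4·1365 + 6.7·663 + 5.6·1175 + 3.2·435 + 5.7·991 = 23165.8) ⇒ x = (26825.0 − 23165.8) / 11.0 ≈ 332.65.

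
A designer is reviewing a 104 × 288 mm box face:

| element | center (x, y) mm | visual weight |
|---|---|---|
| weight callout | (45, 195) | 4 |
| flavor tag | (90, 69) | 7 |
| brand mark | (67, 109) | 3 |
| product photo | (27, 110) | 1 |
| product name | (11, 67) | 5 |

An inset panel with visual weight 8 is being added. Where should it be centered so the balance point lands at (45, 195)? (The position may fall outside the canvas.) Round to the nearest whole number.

After adding the inset panel, total weight = 4 + 7 + 3 + 1 + 5 + 8 = 28.
x: target moment 28×45 = 1260; current 4·45 + 7·90 + 3·67 + 1·27 + 5·11 = 1093; the inset panel supplies 167, so x = 167/8 ≈ 20.88.
y: target moment 28×195 = 5460; current 4·195 + 7·69 + 3·109 + 1·110 + 5·67 = 2035; the inset panel supplies 3425, so y = 3425/8 ≈ 428.12.

(21, 428)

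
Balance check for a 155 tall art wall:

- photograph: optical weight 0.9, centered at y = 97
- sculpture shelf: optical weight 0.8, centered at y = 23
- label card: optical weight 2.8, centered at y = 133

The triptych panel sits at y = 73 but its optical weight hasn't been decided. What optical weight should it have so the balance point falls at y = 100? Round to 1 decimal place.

w ≈ 1.0

Fixed elements: Σw = 0.9 + 0.8 + 2.8 = 4.5, Σw·y = 0.9·97 + 0.8·23 + 2.8·133 = 478.1.
For the centroid to hit 100: (478.1 + w·73) / (4.5 + w) = 100.
So w = (100·4.5 − 478.1)/(73 − 100) = -28.1/-27 ≈ 1.04.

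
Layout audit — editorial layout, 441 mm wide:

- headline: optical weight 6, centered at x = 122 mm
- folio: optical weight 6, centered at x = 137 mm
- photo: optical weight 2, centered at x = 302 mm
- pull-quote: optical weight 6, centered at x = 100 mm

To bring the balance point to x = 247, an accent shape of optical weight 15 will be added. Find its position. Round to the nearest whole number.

x ≈ 392

New total weight: (6 + 6 + 2 + 6) + 15 = 35.
x: need Σw·x = 35·247 = 8645. Existing = 6·122 + 6·137 + 2·302 + 6·100 = 2758. Remainder 5887 / 15 ≈ 392.47.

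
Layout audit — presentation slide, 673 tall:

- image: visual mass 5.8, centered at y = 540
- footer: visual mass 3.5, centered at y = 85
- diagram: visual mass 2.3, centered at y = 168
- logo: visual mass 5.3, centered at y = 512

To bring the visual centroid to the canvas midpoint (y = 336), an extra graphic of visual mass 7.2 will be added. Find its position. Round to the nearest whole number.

y ≈ 218

With the extra graphic, Σw becomes 5.8 + 3.5 + 2.3 + 5.3 + 7.2 = 24.1.
Along y: (6529.5 + 7.2·y) / 24.1 = 336 (existing moment 5.8·540 + 3.5·85 + 2.3·168 + 5.3·512 = 6529.5) ⇒ y = (8097.6 − 6529.5) / 7.2 ≈ 217.79.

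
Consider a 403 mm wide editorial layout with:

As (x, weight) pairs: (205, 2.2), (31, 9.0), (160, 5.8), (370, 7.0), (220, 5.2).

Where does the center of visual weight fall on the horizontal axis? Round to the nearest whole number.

x ≈ 185

Weights sum to 2.2 + 9.0 + 5.8 + 7.0 + 5.2 = 29.2.
x: (2.2·205 + 9.0·31 + 5.8·160 + 7.0·370 + 5.2·220) / 29.2 = 5392.0 / 29.2 ≈ 184.66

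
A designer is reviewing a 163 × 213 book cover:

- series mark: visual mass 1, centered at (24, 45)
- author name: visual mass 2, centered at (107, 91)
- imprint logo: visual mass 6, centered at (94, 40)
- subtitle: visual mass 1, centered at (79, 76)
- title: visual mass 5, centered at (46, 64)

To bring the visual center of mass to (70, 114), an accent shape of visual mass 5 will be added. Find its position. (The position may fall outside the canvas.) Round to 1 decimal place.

(57.8, 283.4)

With the accent shape, Σw becomes 1 + 2 + 6 + 1 + 5 + 5 = 20.
x: need Σw·x = 20·70 = 1400. Existing = 1·24 + 2·107 + 6·94 + 1·79 + 5·46 = 1111. Remainder 289 / 5 ≈ 57.80.
y: need Σw·y = 20·114 = 2280. Existing = 1·45 + 2·91 + 6·40 + 1·76 + 5·64 = 863. Remainder 1417 / 5 ≈ 283.40.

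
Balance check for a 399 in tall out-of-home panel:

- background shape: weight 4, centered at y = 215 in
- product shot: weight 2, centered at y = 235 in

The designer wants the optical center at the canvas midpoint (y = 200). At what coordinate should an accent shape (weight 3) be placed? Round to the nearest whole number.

y ≈ 157

New total weight: (4 + 2) + 3 = 9.
y: need Σw·y = 9·200 = 1800. Existing = 4·215 + 2·235 = 1330. Remainder 470 / 3 ≈ 156.67.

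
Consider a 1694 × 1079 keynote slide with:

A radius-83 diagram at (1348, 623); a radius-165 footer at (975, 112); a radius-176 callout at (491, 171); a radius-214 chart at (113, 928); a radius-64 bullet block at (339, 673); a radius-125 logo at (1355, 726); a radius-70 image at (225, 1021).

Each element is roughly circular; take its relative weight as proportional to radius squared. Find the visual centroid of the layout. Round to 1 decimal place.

(589.5, 547.9)

Weights ∝ r²: diagram 83² = 6889, footer 165² = 27225, callout 176² = 30976, chart 214² = 45796, bullet block 64² = 4096, logo 125² = 15625, image 70² = 4900; Σw = 135507.
Σw·x = 79877830; x̄ = 79877830/135507 ≈ 589.47.
y: moment 74239889 / weight 135507 ≈ 547.87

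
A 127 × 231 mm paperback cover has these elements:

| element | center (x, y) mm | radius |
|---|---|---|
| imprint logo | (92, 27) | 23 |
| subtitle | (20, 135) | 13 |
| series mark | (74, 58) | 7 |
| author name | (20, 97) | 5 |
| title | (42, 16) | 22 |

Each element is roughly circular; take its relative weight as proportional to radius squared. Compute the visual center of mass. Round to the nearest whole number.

r² weights: imprint logo 23² = 529, subtitle 13² = 169, series mark 7² = 49, author name 5² = 25, title 22² = 484. Total = 1256.
Σw·x = 529·92 + 169·20 + 49·74 + 25·20 + 484·42 = 76502, so x̄ = 76502/1256 ≈ 60.91.
Σw·y = 529·27 + 169·135 + 49·58 + 25·97 + 484·16 = 50109, so ȳ = 50109/1256 ≈ 39.90.

(61, 40)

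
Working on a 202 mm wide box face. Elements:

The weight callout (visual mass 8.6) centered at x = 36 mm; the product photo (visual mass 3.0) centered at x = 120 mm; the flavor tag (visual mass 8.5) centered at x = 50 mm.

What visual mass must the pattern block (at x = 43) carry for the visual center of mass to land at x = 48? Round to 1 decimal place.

w ≈ 26.0

Existing Σw = 20.1 (8.6 + 3.0 + 8.5); existing moment 8.6·36 + 3.0·120 + 8.5·50 = 1094.6.
For the centroid to hit 48: (1094.6 + w·43) / (20.1 + w) = 48.
Rearranging, w·(43 − 48) = 48·20.1 − 1094.6 = -129.8, so w ≈ -129.8/-5 = 25.96.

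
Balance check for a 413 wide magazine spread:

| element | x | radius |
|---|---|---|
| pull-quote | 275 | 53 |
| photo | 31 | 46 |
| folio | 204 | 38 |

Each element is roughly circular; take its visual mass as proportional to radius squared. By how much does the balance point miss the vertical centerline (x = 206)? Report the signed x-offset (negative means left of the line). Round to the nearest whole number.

r² weights: pull-quote 53² = 2809, photo 46² = 2116, folio 38² = 1444. Total = 6369.
x: (2809·275 + 2116·31 + 1444·204) / 6369 = 1132647 / 6369 ≈ 177.84
Difference: 177.84 − 206 ≈ -28.16.

≈ -28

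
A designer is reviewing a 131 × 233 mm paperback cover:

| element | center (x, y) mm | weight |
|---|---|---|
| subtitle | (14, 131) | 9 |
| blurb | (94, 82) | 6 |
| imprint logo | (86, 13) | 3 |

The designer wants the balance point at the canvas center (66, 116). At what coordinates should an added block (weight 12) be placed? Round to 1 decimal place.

(86.0, 147.5)

New total weight: (9 + 6 + 3) + 12 = 30.
Along x: (948 + 12·x) / 30 = 66 (existing moment 9·14 + 6·94 + 3·86 = 948) ⇒ x = (1980 − 948) / 12 ≈ 86.00.
Along y: (1710 + 12·y) / 30 = 116 (existing moment 9·131 + 6·82 + 3·13 = 1710) ⇒ y = (3480 − 1710) / 12 ≈ 147.50.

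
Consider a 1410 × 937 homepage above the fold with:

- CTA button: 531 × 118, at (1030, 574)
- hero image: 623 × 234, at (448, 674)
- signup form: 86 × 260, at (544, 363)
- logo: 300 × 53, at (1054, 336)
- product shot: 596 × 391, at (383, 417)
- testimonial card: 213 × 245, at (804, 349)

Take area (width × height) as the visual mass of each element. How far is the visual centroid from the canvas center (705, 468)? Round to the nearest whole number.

Areas: CTA button 531·118 = 62658, hero image 623·234 = 145782, signup form 86·260 = 22360, logo 300·53 = 15900, product shot 596·391 = 233036, testimonial card 213·245 = 52185. Total weight = 531921.
Σw·x = 289980044; x̄ = 289980044/531921 ≈ 545.16.
y: moment 263070417 / weight 531921 ≈ 494.57
Offset from (705, 468): Δx ≈ -159.84, Δy ≈ 26.57; distance = √(Δx² + Δy²) ≈ 162.04.

≈ 162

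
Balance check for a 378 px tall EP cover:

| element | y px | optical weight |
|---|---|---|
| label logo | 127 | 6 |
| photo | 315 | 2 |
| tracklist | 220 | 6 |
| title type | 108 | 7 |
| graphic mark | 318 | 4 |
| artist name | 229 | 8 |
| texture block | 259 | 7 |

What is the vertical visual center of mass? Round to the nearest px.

Weights sum to 6 + 2 + 6 + 7 + 4 + 8 + 7 = 40.
Σw·y = 6·127 + 2·315 + 6·220 + 7·108 + 4·318 + 8·229 + 7·259 = 8385, so ȳ = 8385/40 ≈ 209.62.

y ≈ 210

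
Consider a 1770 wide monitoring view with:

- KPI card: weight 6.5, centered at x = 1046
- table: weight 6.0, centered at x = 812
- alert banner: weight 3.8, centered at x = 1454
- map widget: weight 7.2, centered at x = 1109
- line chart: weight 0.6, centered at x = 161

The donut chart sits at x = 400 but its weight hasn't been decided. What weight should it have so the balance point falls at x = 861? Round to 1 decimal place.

w ≈ 9.8

Fixed elements: Σw = 6.5 + 6.0 + 3.8 + 7.2 + 0.6 = 24.1, Σw·x = 6.5·1046 + 6.0·812 + 3.8·1454 + 7.2·1109 + 0.6·161 = 25277.6.
For the centroid to hit 861: (25277.6 + w·400) / (24.1 + w) = 861.
Rearranging, w·(400 − 861) = 861·24.1 − 25277.6 = -4527.5, so w ≈ -4527.5/-461 = 9.82.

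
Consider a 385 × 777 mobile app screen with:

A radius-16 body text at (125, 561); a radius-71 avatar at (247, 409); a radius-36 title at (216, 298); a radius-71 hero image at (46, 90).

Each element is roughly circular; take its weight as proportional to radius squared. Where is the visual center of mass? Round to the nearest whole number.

r² weights: body text 16² = 256, avatar 71² = 5041, title 36² = 1296, hero image 71² = 5041. Total = 11634.
x: (256·125 + 5041·247 + 1296·216 + 5041·46) / 11634 = 1788949 / 11634 ≈ 153.77
y: (256·561 + 5041·409 + 1296·298 + 5041·90) / 11634 = 3045283 / 11634 ≈ 261.76

(154, 262)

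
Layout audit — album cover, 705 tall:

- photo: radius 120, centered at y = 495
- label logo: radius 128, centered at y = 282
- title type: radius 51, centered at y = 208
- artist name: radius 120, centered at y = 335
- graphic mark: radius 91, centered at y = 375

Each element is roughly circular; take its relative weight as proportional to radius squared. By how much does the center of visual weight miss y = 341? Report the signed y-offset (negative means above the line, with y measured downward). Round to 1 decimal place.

r² weights: photo 120² = 14400, label logo 128² = 16384, title type 51² = 2601, artist name 120² = 14400, graphic mark 91² = 8281. Total = 56066.
y: (14400·495 + 16384·282 + 2601·208 + 14400·335 + 8281·375) / 56066 = 20218671 / 56066 ≈ 360.62
Offset from y = 341: 360.62 − 341 ≈ 19.62.

≈ 19.6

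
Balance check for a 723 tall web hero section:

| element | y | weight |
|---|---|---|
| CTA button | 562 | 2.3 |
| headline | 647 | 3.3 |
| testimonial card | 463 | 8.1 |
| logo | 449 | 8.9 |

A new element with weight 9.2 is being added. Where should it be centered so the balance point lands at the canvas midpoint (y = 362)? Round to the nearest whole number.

With the new element, Σw becomes 2.3 + 3.3 + 8.1 + 8.9 + 9.2 = 31.8.
Along y: (11174.1 + 9.2·y) / 31.8 = 362 (existing moment 2.3·562 + 3.3·647 + 8.1·463 + 8.9·449 = 11174.1) ⇒ y = (11511.6 − 11174.1) / 9.2 ≈ 36.68.

y ≈ 37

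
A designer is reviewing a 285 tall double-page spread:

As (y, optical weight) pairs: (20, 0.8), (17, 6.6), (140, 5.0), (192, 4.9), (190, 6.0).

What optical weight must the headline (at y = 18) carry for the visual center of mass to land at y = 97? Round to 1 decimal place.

Known weights sum to 0.8 + 6.6 + 5.0 + 4.9 + 6.0 = 23.3; their moment is 0.8·20 + 6.6·17 + 5.0·140 + 4.9·192 + 6.0·190 = 2909.0.
For the centroid to hit 97: (2909.0 + w·18) / (23.3 + w) = 97.
Rearranging, w·(18 − 97) = 97·23.3 − 2909.0 = -648.9, so w ≈ -648.9/-79 = 8.21.

w ≈ 8.2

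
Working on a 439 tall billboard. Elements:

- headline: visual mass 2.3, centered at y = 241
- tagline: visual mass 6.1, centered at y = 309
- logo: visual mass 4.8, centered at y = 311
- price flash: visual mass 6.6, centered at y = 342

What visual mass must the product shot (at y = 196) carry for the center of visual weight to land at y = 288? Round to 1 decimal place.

w ≈ 5.3

Existing Σw = 19.8 (2.3 + 6.1 + 4.8 + 6.6); existing moment 2.3·241 + 6.1·309 + 4.8·311 + 6.6·342 = 6189.2.
For the centroid to hit 288: (6189.2 + w·196) / (19.8 + w) = 288.
Rearranging, w·(196 − 288) = 288·19.8 − 6189.2 = -486.8, so w ≈ -486.8/-92 = 5.29.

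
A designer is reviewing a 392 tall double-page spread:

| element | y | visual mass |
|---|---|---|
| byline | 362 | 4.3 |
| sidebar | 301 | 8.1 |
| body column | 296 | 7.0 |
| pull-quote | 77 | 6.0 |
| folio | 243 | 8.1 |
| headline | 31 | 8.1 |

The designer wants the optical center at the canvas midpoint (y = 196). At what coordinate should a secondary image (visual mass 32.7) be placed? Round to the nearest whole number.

y ≈ 178

After adding the secondary image, total weight = 4.3 + 8.1 + 7.0 + 6.0 + 8.1 + 8.1 + 32.7 = 74.3.
Along y: (8748.1 + 32.7·y) / 74.3 = 196 (existing moment 4.3·362 + 8.1·301 + 7.0·296 + 6.0·77 + 8.1·243 + 8.1·31 = 8748.1) ⇒ y = (14562.8 − 8748.1) / 32.7 ≈ 177.82.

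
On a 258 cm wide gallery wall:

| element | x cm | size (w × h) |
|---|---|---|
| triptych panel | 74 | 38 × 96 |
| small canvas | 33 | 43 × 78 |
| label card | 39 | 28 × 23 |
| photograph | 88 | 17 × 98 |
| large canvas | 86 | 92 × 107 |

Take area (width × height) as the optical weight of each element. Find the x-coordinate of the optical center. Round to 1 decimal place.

x ≈ 73.0

Areas: triptych panel 38·96 = 3648, small canvas 43·78 = 3354, label card 28·23 = 644, photograph 17·98 = 1666, large canvas 92·107 = 9844. Total weight = 19156.
x: (3648·74 + 3354·33 + 644·39 + 1666·88 + 9844·86) / 19156 = 1398942 / 19156 ≈ 73.03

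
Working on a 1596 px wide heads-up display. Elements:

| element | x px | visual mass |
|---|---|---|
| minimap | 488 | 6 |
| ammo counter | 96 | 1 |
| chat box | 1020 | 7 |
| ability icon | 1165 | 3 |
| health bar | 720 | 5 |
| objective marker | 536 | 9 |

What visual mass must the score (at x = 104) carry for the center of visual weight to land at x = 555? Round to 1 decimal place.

w ≈ 10.8

Known weights sum to 6 + 1 + 7 + 3 + 5 + 9 = 31; their moment is 6·488 + 1·96 + 7·1020 + 3·1165 + 5·720 + 9·536 = 22083.
For the centroid to hit 555: (22083 + w·104) / (31 + w) = 555.
So w = (555·31 − 22083)/(104 − 555) = -4878/-451 ≈ 10.82.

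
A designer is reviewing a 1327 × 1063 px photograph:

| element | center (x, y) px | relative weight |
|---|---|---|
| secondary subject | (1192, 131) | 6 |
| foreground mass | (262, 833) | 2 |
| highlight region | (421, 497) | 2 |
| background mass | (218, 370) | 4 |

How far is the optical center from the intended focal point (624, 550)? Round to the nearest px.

Σw = 6 + 2 + 2 + 4 = 14.
x: (6·1192 + 2·262 + 2·421 + 4·218) / 14 = 9390 / 14 ≈ 670.71
y: (6·131 + 2·833 + 2·497 + 4·370) / 14 = 4926 / 14 ≈ 351.86
Offset from (624, 550): Δx ≈ 46.71, Δy ≈ -198.14; distance = √(Δx² + Δy²) ≈ 203.58.

≈ 204 px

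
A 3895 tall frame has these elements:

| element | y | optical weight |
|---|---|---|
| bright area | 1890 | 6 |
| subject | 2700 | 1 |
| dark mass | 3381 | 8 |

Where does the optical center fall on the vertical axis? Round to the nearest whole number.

y ≈ 2739

Σw = 6 + 1 + 8 = 15.
Σw·y = 6·1890 + 1·2700 + 8·3381 = 41088, so ȳ = 41088/15 ≈ 2739.20.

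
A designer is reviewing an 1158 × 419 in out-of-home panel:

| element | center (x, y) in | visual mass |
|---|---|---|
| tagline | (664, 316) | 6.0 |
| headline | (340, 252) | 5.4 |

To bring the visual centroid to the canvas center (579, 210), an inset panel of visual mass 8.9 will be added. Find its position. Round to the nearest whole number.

New total weight: (6.0 + 5.4) + 8.9 = 20.3.
x: target moment 20.3×579 = 11753.7; current 6.0·664 + 5.4·340 = 5820.0; the inset panel supplies 5933.7, so x = 5933.7/8.9 ≈ 666.71.
y: target moment 20.3×210 = 4263.0; current 6.0·316 + 5.4·252 = 3256.8; the inset panel supplies 1006.2, so y = 1006.2/8.9 ≈ 113.06.

(667, 113)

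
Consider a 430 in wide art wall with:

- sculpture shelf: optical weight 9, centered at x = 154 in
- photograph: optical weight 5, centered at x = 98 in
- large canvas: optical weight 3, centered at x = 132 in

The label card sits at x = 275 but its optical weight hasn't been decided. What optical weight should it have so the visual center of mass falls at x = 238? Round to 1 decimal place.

w ≈ 47.9

Fixed elements: Σw = 9 + 5 + 3 = 17, Σw·x = 9·154 + 5·98 + 3·132 = 2272.
Balance at x = 238 requires (2272 + w·275) / (17 + w) = 238.
Solving: w = (238·17 − 2272) / (275 − 238) = 1774 / 37 ≈ 47.95.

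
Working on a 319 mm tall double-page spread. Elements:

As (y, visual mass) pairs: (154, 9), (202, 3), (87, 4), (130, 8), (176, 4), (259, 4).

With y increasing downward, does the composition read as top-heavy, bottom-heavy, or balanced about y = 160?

Weights sum to 9 + 3 + 4 + 8 + 4 + 4 = 32.
Σw·y = 9·154 + 3·202 + 4·87 + 8·130 + 4·176 + 4·259 = 5120, so ȳ = 5120/32 ≈ 160.00.
160.00 = 160 exactly: balanced.

balanced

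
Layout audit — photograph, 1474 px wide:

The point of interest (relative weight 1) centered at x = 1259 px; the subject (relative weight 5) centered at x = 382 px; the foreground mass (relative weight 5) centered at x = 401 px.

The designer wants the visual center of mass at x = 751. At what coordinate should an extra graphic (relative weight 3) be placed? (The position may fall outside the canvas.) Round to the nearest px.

After adding the extra graphic, total weight = 1 + 5 + 5 + 3 = 14.
x: target moment 14×751 = 10514; current 1·1259 + 5·382 + 5·401 = 5174; the extra graphic supplies 5340, so x = 5340/3 ≈ 1780.00.

x ≈ 1780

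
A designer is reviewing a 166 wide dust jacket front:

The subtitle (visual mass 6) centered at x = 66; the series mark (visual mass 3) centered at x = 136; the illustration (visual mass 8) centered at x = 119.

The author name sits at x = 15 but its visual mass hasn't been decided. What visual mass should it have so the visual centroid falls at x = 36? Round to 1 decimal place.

w ≈ 54.5

Known weights sum to 6 + 3 + 8 = 17; their moment is 6·66 + 3·136 + 8·119 = 1756.
For the centroid to hit 36: (1756 + w·15) / (17 + w) = 36.
So w = (36·17 − 1756)/(15 − 36) = -1144/-21 ≈ 54.48.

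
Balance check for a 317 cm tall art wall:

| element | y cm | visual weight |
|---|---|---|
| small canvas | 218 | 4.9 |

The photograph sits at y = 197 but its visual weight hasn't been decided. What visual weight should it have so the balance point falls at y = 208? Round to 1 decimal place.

w ≈ 4.5

Known: weight 4.9 with moment 4.9·218 = 1068.2.
For the centroid to hit 208: (1068.2 + w·197) / (4.9 + w) = 208.
Rearranging, w·(197 − 208) = 208·4.9 − 1068.2 = -49.0, so w ≈ -49.0/-11 = 4.45.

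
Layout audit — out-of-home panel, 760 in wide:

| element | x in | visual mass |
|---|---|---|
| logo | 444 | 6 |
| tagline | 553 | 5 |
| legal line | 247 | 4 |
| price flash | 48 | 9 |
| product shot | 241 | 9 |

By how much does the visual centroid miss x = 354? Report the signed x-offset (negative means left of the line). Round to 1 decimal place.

Σw = 6 + 5 + 4 + 9 + 9 = 33.
Σw·x = 6·444 + 5·553 + 4·247 + 9·48 + 9·241 = 9018, so x̄ = 9018/33 ≈ 273.27.
Difference: 273.27 − 354 ≈ -80.73.

≈ -80.7 in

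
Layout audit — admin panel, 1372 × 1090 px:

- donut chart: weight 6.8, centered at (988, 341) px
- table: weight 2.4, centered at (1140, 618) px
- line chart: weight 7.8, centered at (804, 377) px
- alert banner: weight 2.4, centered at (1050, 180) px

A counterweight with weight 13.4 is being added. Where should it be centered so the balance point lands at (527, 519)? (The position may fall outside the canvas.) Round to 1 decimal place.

New total weight: (6.8 + 2.4 + 7.8 + 2.4) + 13.4 = 32.8.
x: need Σw·x = 32.8·527 = 17285.6. Existing = 6.8·988 + 2.4·1140 + 7.8·804 + 2.4·1050 = 18245.6. Remainder -960.0 / 13.4 ≈ -71.64.
y: need Σw·y = 32.8·519 = 17023.2. Existing = 6.8·341 + 2.4·618 + 7.8·377 + 2.4·180 = 7174.6. Remainder 9848.6 / 13.4 ≈ 734.97.

(-71.6, 735.0)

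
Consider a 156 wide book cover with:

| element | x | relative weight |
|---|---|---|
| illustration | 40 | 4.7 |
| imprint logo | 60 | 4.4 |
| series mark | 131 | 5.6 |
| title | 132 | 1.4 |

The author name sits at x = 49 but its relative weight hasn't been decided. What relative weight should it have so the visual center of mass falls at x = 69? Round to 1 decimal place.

w ≈ 13.0

Existing Σw = 16.1 (4.7 + 4.4 + 5.6 + 1.4); existing moment 4.7·40 + 4.4·60 + 5.6·131 + 1.4·132 = 1370.4.
Set Σw·x/Σw = 69: (1370.4 + 49w) = 69·(16.1 + w).
Solving: w = (69·16.1 − 1370.4) / (49 − 69) = -259.5 / -20 ≈ 12.97.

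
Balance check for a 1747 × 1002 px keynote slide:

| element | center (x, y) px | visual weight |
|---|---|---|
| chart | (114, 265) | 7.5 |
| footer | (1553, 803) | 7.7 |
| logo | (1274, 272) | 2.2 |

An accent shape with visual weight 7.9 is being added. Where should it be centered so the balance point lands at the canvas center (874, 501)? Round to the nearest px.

After adding the accent shape, total weight = 7.5 + 7.7 + 2.2 + 7.9 = 25.3.
x: need Σw·x = 25.3·874 = 22112.2. Existing = 7.5·114 + 7.7·1553 + 2.2·1274 = 15615.9. Remainder 6496.3 / 7.9 ≈ 822.32.
y: need Σw·y = 25.3·501 = 12675.3. Existing = 7.5·265 + 7.7·803 + 2.2·272 = 8769.0. Remainder 3906.3 / 7.9 ≈ 494.47.

(822, 494)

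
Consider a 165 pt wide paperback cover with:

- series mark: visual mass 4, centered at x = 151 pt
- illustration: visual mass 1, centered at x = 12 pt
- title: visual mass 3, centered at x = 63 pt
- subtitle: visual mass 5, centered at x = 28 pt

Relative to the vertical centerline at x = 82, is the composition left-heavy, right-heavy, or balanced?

Weights sum to 4 + 1 + 3 + 5 = 13.
Σw·x = 4·151 + 1·12 + 3·63 + 5·28 = 945, so x̄ = 945/13 ≈ 72.69.
72.7 vs midline 82 → left-heavy.

left-heavy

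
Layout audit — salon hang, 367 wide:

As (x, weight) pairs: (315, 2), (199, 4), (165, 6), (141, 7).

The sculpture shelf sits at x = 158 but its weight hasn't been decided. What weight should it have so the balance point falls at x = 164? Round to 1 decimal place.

w ≈ 47.8

Known weights sum to 2 + 4 + 6 + 7 = 19; their moment is 2·315 + 4·199 + 6·165 + 7·141 = 3403.
Set Σw·x/Σw = 164: (3403 + 158w) = 164·(19 + w).
Rearranging, w·(158 − 164) = 164·19 − 3403 = -287, so w ≈ -287/-6 = 47.83.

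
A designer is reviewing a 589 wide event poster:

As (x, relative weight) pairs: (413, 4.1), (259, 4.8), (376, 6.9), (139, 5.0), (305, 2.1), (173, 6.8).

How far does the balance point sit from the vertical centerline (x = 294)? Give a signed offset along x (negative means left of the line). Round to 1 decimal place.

≈ -23.2

Weights sum to 4.1 + 4.8 + 6.9 + 5.0 + 2.1 + 6.8 = 29.7.
x: (4.1·413 + 4.8·259 + 6.9·376 + 5.0·139 + 2.1·305 + 6.8·173) / 29.7 = 8042.8 / 29.7 ≈ 270.80
Difference: 270.80 − 294 ≈ -23.20.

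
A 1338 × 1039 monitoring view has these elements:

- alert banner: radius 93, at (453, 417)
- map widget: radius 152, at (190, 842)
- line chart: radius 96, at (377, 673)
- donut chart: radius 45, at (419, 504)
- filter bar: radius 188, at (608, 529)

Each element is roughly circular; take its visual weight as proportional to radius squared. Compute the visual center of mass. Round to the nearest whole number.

Weights ∝ r²: alert banner 93² = 8649, map widget 152² = 23104, line chart 96² = 9216, donut chart 45² = 2025, filter bar 188² = 35344; Σw = 78338.
x-moment: 8649·453 + 23104·190 + 9216·377 + 2025·419 + 35344·608 = 34119816; centroid 34119816/78338 ≈ 435.55.
y-moment: 8649·417 + 23104·842 + 9216·673 + 2025·504 + 35344·529 = 48980145; centroid 48980145/78338 ≈ 625.24.

(436, 625)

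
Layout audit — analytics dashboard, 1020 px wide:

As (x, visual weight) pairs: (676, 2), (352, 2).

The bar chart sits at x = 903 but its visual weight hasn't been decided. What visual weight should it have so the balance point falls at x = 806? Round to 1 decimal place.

w ≈ 12.0

Fixed elements: Σw = 2 + 2 = 4, Σw·x = 2·676 + 2·352 = 2056.
For the centroid to hit 806: (2056 + w·903) / (4 + w) = 806.
Solving: w = (806·4 − 2056) / (903 − 806) = 1168 / 97 ≈ 12.04.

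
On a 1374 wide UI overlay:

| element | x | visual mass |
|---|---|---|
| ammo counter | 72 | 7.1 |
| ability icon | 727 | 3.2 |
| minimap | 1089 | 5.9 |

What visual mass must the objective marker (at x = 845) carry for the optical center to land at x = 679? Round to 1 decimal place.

Fixed elements: Σw = 7.1 + 3.2 + 5.9 = 16.2, Σw·x = 7.1·72 + 3.2·727 + 5.9·1089 = 9262.7.
Balance at x = 679 requires (9262.7 + w·845) / (16.2 + w) = 679.
Solving: w = (679·16.2 − 9262.7) / (845 − 679) = 1737.1 / 166 ≈ 10.46.

w ≈ 10.5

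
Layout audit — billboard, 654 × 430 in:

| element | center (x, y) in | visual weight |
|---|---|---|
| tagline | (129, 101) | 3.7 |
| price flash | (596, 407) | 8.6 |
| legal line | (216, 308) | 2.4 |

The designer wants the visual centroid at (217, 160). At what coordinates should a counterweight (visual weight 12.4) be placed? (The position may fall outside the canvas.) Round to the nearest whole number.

(-19, -22)

New total weight: (3.7 + 8.6 + 2.4) + 12.4 = 27.1.
x: need Σw·x = 27.1·217 = 5880.7. Existing = 3.7·129 + 8.6·596 + 2.4·216 = 6121.3. Remainder -240.6 / 12.4 ≈ -19.40.
y: need Σw·y = 27.1·160 = 4336.0. Existing = 3.7·101 + 8.6·407 + 2.4·308 = 4613.1. Remainder -277.1 / 12.4 ≈ -22.35.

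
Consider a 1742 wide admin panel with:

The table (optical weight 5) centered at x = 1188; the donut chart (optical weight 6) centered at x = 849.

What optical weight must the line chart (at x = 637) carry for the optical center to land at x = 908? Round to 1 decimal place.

w ≈ 3.9

Fixed elements: Σw = 5 + 6 = 11, Σw·x = 5·1188 + 6·849 = 11034.
For the centroid to hit 908: (11034 + w·637) / (11 + w) = 908.
Rearranging, w·(637 − 908) = 908·11 − 11034 = -1046, so w ≈ -1046/-271 = 3.86.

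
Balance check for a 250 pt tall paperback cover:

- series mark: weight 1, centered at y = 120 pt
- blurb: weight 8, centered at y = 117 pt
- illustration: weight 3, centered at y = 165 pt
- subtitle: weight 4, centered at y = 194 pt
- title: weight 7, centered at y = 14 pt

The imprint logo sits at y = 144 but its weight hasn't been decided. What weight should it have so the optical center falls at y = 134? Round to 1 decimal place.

Fixed elements: Σw = 1 + 8 + 3 + 4 + 7 = 23, Σw·y = 1·120 + 8·117 + 3·165 + 4·194 + 7·14 = 2425.
For the centroid to hit 134: (2425 + w·144) / (23 + w) = 134.
Solving: w = (134·23 − 2425) / (144 − 134) = 657 / 10 ≈ 65.70.

w ≈ 65.7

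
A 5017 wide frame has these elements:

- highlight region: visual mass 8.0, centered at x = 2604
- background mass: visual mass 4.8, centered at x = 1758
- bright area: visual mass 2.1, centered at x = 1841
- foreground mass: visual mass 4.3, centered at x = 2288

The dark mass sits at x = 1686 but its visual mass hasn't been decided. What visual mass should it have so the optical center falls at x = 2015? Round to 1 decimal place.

w ≈ 13.0

Known weights sum to 8.0 + 4.8 + 2.1 + 4.3 = 19.2; their moment is 8.0·2604 + 4.8·1758 + 2.1·1841 + 4.3·2288 = 42974.9.
Balance at x = 2015 requires (42974.9 + w·1686) / (19.2 + w) = 2015.
Solving: w = (2015·19.2 − 42974.9) / (1686 − 2015) = -4286.9 / -329 ≈ 13.03.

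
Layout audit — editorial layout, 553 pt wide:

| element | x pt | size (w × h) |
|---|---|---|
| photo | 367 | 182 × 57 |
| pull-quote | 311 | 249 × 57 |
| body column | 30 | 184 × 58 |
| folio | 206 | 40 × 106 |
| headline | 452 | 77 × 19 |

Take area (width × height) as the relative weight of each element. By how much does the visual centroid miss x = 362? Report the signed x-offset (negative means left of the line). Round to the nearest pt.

Taking area as weight: photo 182·57 = 10374, pull-quote 249·57 = 14193, body column 184·58 = 10672, folio 40·106 = 4240, headline 77·19 = 1463. Sum 40942.
x-moment: 10374·367 + 14193·311 + 10672·30 + 4240·206 + 1463·452 = 10076157; centroid 10076157/40942 ≈ 246.11.
Difference: 246.11 − 362 ≈ -115.89.

≈ -116 pt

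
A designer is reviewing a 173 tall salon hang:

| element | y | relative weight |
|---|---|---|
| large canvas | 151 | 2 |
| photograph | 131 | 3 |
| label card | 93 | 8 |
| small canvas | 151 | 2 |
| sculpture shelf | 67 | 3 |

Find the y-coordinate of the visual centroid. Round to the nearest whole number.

y ≈ 108

Total weight = 2 + 3 + 8 + 2 + 3 = 18.
y-moment: 2·151 + 3·131 + 8·93 + 2·151 + 3·67 = 1942; centroid 1942/18 ≈ 107.89.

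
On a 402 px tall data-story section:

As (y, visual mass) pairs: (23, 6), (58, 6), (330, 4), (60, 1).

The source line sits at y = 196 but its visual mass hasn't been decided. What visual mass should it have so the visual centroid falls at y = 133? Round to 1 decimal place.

Fixed elements: Σw = 6 + 6 + 4 + 1 = 17, Σw·y = 6·23 + 6·58 + 4·330 + 1·60 = 1866.
Set Σw·y/Σw = 133: (1866 + 196w) = 133·(17 + w).
Rearranging, w·(196 − 133) = 133·17 − 1866 = 395, so w ≈ 395/63 = 6.27.

w ≈ 6.3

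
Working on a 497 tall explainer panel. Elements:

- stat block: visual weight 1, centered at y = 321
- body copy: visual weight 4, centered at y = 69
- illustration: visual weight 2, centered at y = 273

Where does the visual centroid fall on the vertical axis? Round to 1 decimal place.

Σw = 1 + 4 + 2 = 7.
y-moment: 1·321 + 4·69 + 2·273 = 1143; centroid 1143/7 ≈ 163.29.

y ≈ 163.3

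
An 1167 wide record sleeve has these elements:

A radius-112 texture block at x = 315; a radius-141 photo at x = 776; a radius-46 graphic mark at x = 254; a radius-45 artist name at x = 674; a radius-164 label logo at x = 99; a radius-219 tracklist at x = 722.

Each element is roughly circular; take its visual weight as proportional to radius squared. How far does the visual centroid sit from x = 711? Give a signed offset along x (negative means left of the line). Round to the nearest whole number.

≈ -185

Weights ∝ r²: texture block 112² = 12544, photo 141² = 19881, graphic mark 46² = 2116, artist name 45² = 2025, label logo 164² = 26896, tracklist 219² = 47961; Σw = 111423.
Σw·x = 58571876; x̄ = 58571876/111423 ≈ 525.67.
Offset from x = 711: 525.67 − 711 ≈ -185.33.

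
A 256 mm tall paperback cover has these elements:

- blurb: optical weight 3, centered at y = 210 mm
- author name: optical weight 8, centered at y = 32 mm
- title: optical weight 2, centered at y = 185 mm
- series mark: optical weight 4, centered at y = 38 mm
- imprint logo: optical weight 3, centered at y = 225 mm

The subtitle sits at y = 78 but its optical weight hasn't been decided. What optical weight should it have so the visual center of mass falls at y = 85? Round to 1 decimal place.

w ≈ 54.7

Existing Σw = 20 (3 + 8 + 2 + 4 + 3); existing moment 3·210 + 8·32 + 2·185 + 4·38 + 3·225 = 2083.
For the centroid to hit 85: (2083 + w·78) / (20 + w) = 85.
Rearranging, w·(78 − 85) = 85·20 − 2083 = -383, so w ≈ -383/-7 = 54.71.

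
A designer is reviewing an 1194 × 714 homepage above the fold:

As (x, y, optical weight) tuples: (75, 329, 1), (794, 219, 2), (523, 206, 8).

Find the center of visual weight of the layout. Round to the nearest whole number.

(532, 220)

Σw = 1 + 2 + 8 = 11.
Σw·x = 1·75 + 2·794 + 8·523 = 5847, so x̄ = 5847/11 ≈ 531.55.
Σw·y = 1·329 + 2·219 + 8·206 = 2415, so ȳ = 2415/11 ≈ 219.55.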